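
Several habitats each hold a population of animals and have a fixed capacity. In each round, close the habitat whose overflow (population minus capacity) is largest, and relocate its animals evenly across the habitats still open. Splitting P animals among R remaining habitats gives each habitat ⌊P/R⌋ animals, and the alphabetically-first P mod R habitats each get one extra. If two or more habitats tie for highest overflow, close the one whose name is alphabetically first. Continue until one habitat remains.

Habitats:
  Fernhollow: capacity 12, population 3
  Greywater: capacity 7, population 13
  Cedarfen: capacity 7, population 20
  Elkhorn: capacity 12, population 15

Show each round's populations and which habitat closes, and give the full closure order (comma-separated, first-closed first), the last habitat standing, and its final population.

Round 1: Cedarfen=20 Elkhorn=15 Fernhollow=3 Greywater=13 → close Cedarfen (overflow 13)
  20÷3 = 6 each, +1 to first 2
Round 2: Elkhorn=22 Fernhollow=10 Greywater=19 → close Greywater (overflow 12)
  19÷2 = 9 each, +1 to first 1
Round 3: Elkhorn=32 Fernhollow=19 → close Elkhorn (overflow 20)
  32÷1 = 32 each, +1 to first 0

Closure order: Cedarfen, Greywater, Elkhorn
Last habitat: Fernhollow with 51 animals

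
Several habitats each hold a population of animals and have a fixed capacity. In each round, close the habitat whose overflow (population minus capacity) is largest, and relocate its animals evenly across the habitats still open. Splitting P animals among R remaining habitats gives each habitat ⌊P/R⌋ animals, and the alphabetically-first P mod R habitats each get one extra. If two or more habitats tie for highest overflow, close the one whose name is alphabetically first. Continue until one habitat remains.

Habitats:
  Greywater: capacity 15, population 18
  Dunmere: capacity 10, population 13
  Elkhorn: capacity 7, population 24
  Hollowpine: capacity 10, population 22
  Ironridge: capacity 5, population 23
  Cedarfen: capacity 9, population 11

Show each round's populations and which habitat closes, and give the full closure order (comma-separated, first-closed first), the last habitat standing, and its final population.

Round 1: Cedarfen=11 Dunmere=13 Elkhorn=24 Greywater=18 Hollowpine=22 Ironridge=23 → close Ironridge (overflow 18)
  23÷5 = 4 each, +1 to first 3
Round 2: Cedarfen=16 Dunmere=18 Elkhorn=29 Greywater=22 Hollowpine=26 → close Elkhorn (overflow 22)
  29÷4 = 7 each, +1 to first 1
Round 3: Cedarfen=24 Dunmere=25 Greywater=29 Hollowpine=33 → close Hollowpine (overflow 23)
  33÷3 = 11 each, +1 to first 0
Round 4: Cedarfen=35 Dunmere=36 Greywater=40 → close Cedarfen (overflow 26)
  35÷2 = 17 each, +1 to first 1
Round 5: Dunmere=54 Greywater=57 → close Dunmere (overflow 44)
  54÷1 = 54 each, +1 to first 0

Closure order: Ironridge, Elkhorn, Hollowpine, Cedarfen, Dunmere
Last habitat: Greywater with 111 animals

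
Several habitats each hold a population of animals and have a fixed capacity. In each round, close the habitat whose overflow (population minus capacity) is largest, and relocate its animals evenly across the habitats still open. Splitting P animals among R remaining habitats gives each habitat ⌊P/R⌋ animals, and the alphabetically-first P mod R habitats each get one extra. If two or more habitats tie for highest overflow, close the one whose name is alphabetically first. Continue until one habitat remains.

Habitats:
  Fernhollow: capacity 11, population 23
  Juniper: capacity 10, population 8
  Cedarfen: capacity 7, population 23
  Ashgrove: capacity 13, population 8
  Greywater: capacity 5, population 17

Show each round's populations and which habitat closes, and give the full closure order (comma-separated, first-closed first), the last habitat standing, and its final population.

Round 1: Ashgrove=8 Cedarfen=23 Fernhollow=23 Greywater=17 Juniper=8 → close Cedarfen (overflow 16)
  23÷4 = 5 each, +1 to first 3
Round 2: Ashgrove=14 Fernhollow=29 Greywater=23 Juniper=13 → close Fernhollow (overflow 18)
  29÷3 = 9 each, +1 to first 2
Round 3: Ashgrove=24 Greywater=33 Juniper=22 → close Greywater (overflow 28)
  33÷2 = 16 each, +1 to first 1
Round 4: Ashgrove=41 Juniper=38 → close Ashgrove (overflow 28)
  41÷1 = 41 each, +1 to first 0

Closure order: Cedarfen, Fernhollow, Greywater, Ashgrove
Last habitat: Juniper with 79 animals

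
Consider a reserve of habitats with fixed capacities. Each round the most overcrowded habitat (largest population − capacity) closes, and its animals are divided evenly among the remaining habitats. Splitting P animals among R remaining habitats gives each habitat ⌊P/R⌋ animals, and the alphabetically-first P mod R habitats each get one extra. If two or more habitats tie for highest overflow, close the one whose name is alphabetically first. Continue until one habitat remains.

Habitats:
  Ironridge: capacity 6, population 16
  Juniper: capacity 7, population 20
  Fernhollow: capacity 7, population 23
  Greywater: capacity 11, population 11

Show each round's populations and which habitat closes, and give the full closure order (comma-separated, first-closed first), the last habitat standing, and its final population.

Closure order: Fernhollow, Juniper, Ironridge
Last habitat: Greywater with 70 animals

Round 1: Fernhollow=23 Greywater=11 Ironridge=16 Juniper=20 → close Fernhollow (overflow 16)
  23÷3 = 7 each, +1 to first 2
Round 2: Greywater=19 Ironridge=24 Juniper=27 → close Juniper (overflow 20)
  27÷2 = 13 each, +1 to first 1
Round 3: Greywater=33 Ironridge=37 → close Ironridge (overflow 31)
  37÷1 = 37 each, +1 to first 0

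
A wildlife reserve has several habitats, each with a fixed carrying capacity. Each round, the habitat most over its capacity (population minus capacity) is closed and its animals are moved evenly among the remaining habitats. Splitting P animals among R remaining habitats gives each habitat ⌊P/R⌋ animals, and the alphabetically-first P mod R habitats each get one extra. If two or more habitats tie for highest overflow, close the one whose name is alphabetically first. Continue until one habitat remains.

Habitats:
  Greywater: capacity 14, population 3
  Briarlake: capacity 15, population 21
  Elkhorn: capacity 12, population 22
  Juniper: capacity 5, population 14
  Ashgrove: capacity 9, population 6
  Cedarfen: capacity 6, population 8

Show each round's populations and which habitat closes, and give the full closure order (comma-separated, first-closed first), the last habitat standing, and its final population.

Round 1: Ashgrove=6 Briarlake=21 Cedarfen=8 Elkhorn=22 Greywater=3 Juniper=14 → close Elkhorn (overflow 10)
  22÷5 = 4 each, +1 to first 2
Round 2: Ashgrove=11 Briarlake=26 Cedarfen=12 Greywater=7 Juniper=18 → close Juniper (overflow 13)
  18÷4 = 4 each, +1 to first 2
Round 3: Ashgrove=16 Briarlake=31 Cedarfen=16 Greywater=11 → close Briarlake (overflow 16)
  31÷3 = 10 each, +1 to first 1
Round 4: Ashgrove=27 Cedarfen=26 Greywater=21 → close Cedarfen (overflow 20)
  26÷2 = 13 each, +1 to first 0
Round 5: Ashgrove=40 Greywater=34 → close Ashgrove (overflow 31)
  40÷1 = 40 each, +1 to first 0

Closure order: Elkhorn, Juniper, Briarlake, Cedarfen, Ashgrove
Last habitat: Greywater with 74 animals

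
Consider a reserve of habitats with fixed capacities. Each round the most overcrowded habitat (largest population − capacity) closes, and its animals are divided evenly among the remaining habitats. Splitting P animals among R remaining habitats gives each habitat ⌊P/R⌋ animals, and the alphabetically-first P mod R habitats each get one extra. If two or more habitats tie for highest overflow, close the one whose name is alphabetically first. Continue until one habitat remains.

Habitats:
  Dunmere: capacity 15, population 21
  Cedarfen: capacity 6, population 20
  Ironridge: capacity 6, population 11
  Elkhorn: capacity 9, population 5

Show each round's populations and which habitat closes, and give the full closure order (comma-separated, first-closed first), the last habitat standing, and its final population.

Round 1: Cedarfen=20 Dunmere=21 Elkhorn=5 Ironridge=11 → close Cedarfen (overflow 14)
  20÷3 = 6 each, +1 to first 2
Round 2: Dunmere=28 Elkhorn=12 Ironridge=17 → close Dunmere (overflow 13)
  28÷2 = 14 each, +1 to first 0
Round 3: Elkhorn=26 Ironridge=31 → close Ironridge (overflow 25)
  31÷1 = 31 each, +1 to first 0

Closure order: Cedarfen, Dunmere, Ironridge
Last habitat: Elkhorn with 57 animals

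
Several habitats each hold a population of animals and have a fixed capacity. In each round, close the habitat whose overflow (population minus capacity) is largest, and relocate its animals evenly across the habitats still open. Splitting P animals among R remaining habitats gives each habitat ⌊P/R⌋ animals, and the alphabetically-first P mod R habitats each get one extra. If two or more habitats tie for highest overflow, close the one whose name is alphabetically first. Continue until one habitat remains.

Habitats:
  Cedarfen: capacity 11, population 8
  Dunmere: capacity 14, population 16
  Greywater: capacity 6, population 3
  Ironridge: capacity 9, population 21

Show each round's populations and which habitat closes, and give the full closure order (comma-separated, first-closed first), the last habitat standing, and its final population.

Closure order: Ironridge, Dunmere, Cedarfen
Last habitat: Greywater with 48 animals

Round 1: Cedarfen=8 Dunmere=16 Greywater=3 Ironridge=21 → close Ironridge (overflow 12)
  21÷3 = 7 each, +1 to first 0
Round 2: Cedarfen=15 Dunmere=23 Greywater=10 → close Dunmere (overflow 9)
  23÷2 = 11 each, +1 to first 1
Round 3: Cedarfen=27 Greywater=21 → close Cedarfen (overflow 16)
  27÷1 = 27 each, +1 to first 0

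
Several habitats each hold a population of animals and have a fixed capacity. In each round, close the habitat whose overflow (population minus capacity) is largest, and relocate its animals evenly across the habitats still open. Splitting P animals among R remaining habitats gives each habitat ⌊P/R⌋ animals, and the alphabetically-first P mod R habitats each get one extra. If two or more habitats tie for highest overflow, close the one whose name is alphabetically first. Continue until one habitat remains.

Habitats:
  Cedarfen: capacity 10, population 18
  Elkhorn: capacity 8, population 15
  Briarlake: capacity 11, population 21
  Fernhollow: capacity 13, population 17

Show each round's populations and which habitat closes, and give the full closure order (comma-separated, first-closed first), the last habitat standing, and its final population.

Closure order: Briarlake, Cedarfen, Elkhorn
Last habitat: Fernhollow with 71 animals

Round 1: Briarlake=21 Cedarfen=18 Elkhorn=15 Fernhollow=17 → close Briarlake (overflow 10)
  21÷3 = 7 each, +1 to first 0
Round 2: Cedarfen=25 Elkhorn=22 Fernhollow=24 → close Cedarfen (overflow 15)
  25÷2 = 12 each, +1 to first 1
Round 3: Elkhorn=35 Fernhollow=36 → close Elkhorn (overflow 27)
  35÷1 = 35 each, +1 to first 0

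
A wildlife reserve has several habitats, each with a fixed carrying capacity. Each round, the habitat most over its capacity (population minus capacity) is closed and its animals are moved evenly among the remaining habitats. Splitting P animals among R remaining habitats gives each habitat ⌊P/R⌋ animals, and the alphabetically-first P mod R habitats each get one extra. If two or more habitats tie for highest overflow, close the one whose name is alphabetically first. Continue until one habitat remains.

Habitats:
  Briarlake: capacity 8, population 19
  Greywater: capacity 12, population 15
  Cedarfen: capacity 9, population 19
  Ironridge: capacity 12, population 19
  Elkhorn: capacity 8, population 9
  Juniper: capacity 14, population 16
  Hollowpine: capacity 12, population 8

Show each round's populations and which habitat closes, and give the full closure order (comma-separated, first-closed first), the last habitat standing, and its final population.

Closure order: Briarlake, Cedarfen, Ironridge, Greywater, Elkhorn, Juniper
Last habitat: Hollowpine with 105 animals

Round 1: Briarlake=19 Cedarfen=19 Elkhorn=9 Greywater=15 Hollowpine=8 Ironridge=19 Juniper=16 → close Briarlake (overflow 11)
  19÷6 = 3 each, +1 to first 1
Round 2: Cedarfen=23 Elkhorn=12 Greywater=18 Hollowpine=11 Ironridge=22 Juniper=19 → close Cedarfen (overflow 14)
  23÷5 = 4 each, +1 to first 3
Round 3: Elkhorn=17 Greywater=23 Hollowpine=16 Ironridge=26 Juniper=23 → close Ironridge (overflow 14)
  26÷4 = 6 each, +1 to first 2
Round 4: Elkhorn=24 Greywater=30 Hollowpine=22 Juniper=29 → close Greywater (overflow 18)
  30÷3 = 10 each, +1 to first 0
Round 5: Elkhorn=34 Hollowpine=32 Juniper=39 → close Elkhorn (overflow 26)
  34÷2 = 17 each, +1 to first 0
Round 6: Hollowpine=49 Juniper=56 → close Juniper (overflow 42)
  56÷1 = 56 each, +1 to first 0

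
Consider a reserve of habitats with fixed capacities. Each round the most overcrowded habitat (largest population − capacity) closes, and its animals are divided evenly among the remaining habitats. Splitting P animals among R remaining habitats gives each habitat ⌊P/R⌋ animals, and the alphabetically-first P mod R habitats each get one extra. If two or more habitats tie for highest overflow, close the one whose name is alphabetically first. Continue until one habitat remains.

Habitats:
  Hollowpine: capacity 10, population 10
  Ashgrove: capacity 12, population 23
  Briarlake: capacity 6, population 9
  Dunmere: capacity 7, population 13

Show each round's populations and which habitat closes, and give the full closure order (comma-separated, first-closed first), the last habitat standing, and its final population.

Closure order: Ashgrove, Dunmere, Briarlake
Last habitat: Hollowpine with 55 animals

Round 1: Ashgrove=23 Briarlake=9 Dunmere=13 Hollowpine=10 → close Ashgrove (overflow 11)
  23÷3 = 7 each, +1 to first 2
Round 2: Briarlake=17 Dunmere=21 Hollowpine=17 → close Dunmere (overflow 14)
  21÷2 = 10 each, +1 to first 1
Round 3: Briarlake=28 Hollowpine=27 → close Briarlake (overflow 22)
  28÷1 = 28 each, +1 to first 0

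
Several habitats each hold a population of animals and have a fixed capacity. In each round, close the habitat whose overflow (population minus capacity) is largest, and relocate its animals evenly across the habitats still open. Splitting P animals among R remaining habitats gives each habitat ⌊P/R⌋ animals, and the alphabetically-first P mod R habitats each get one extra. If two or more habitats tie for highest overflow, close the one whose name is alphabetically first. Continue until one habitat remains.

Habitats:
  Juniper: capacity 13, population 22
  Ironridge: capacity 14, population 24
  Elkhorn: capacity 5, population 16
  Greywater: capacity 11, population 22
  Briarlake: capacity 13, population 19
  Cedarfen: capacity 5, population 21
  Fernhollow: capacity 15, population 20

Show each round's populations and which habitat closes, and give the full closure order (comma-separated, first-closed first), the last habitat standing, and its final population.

Closure order: Cedarfen, Elkhorn, Greywater, Ironridge, Briarlake, Juniper
Last habitat: Fernhollow with 144 animals

Round 1: Briarlake=19 Cedarfen=21 Elkhorn=16 Fernhollow=20 Greywater=22 Ironridge=24 Juniper=22 → close Cedarfen (overflow 16)
  21÷6 = 3 each, +1 to first 3
Round 2: Briarlake=23 Elkhorn=20 Fernhollow=24 Greywater=25 Ironridge=27 Juniper=25 → close Elkhorn (overflow 15)
  20÷5 = 4 each, +1 to first 0
Round 3: Briarlake=27 Fernhollow=28 Greywater=29 Ironridge=31 Juniper=29 → close Greywater (overflow 18)
  29÷4 = 7 each, +1 to first 1
Round 4: Briarlake=35 Fernhollow=35 Ironridge=38 Juniper=36 → close Ironridge (overflow 24)
  38÷3 = 12 each, +1 to first 2
Round 5: Briarlake=48 Fernhollow=48 Juniper=48 → close Briarlake (overflow 35)
  48÷2 = 24 each, +1 to first 0
Round 6: Fernhollow=72 Juniper=72 → close Juniper (overflow 59)
  72÷1 = 72 each, +1 to first 0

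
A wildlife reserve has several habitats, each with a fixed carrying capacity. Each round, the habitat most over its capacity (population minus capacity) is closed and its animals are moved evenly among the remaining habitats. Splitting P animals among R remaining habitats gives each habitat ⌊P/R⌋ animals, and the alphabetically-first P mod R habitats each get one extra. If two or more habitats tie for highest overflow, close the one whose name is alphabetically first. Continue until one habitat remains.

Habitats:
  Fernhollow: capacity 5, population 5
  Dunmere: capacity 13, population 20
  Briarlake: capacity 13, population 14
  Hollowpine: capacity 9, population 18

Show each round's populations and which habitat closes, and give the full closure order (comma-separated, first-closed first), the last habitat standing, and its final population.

Round 1: Briarlake=14 Dunmere=20 Fernhollow=5 Hollowpine=18 → close Hollowpine (overflow 9)
  18÷3 = 6 each, +1 to first 0
Round 2: Briarlake=20 Dunmere=26 Fernhollow=11 → close Dunmere (overflow 13)
  26÷2 = 13 each, +1 to first 0
Round 3: Briarlake=33 Fernhollow=24 → close Briarlake (overflow 20)
  33÷1 = 33 each, +1 to first 0

Closure order: Hollowpine, Dunmere, Briarlake
Last habitat: Fernhollow with 57 animals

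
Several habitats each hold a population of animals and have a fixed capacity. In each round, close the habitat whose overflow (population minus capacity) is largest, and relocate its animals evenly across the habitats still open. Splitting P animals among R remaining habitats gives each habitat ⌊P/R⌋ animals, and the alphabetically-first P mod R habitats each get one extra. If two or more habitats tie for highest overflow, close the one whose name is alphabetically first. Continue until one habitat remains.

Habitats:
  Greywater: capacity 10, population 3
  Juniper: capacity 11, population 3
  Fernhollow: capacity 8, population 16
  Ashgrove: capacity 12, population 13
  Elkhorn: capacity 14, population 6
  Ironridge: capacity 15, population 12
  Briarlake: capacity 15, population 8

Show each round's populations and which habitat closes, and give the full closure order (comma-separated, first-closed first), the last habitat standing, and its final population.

Closure order: Fernhollow, Ashgrove, Ironridge, Briarlake, Greywater, Elkhorn
Last habitat: Juniper with 61 animals

Round 1: Ashgrove=13 Briarlake=8 Elkhorn=6 Fernhollow=16 Greywater=3 Ironridge=12 Juniper=3 → close Fernhollow (overflow 8)
  16÷6 = 2 each, +1 to first 4
Round 2: Ashgrove=16 Briarlake=11 Elkhorn=9 Greywater=6 Ironridge=14 Juniper=5 → close Ashgrove (overflow 4)
  16÷5 = 3 each, +1 to first 1
Round 3: Briarlake=15 Elkhorn=12 Greywater=9 Ironridge=17 Juniper=8 → close Ironridge (overflow 2)
  17÷4 = 4 each, +1 to first 1
Round 4: Briarlake=20 Elkhorn=16 Greywater=13 Juniper=12 → close Briarlake (overflow 5)
  20÷3 = 6 each, +1 to first 2
Round 5: Elkhorn=23 Greywater=20 Juniper=18 → close Greywater (overflow 10)
  20÷2 = 10 each, +1 to first 0
Round 6: Elkhorn=33 Juniper=28 → close Elkhorn (overflow 19)
  33÷1 = 33 each, +1 to first 0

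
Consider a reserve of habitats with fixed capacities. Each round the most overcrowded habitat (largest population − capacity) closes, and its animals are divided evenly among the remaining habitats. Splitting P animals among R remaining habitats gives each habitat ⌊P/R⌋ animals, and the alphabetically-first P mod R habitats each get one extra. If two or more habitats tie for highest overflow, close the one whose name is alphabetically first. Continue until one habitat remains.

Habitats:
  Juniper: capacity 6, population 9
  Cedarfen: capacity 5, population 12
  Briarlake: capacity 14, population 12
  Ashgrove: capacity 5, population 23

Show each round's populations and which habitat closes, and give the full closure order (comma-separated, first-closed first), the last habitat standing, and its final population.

Round 1: Ashgrove=23 Briarlake=12 Cedarfen=12 Juniper=9 → close Ashgrove (overflow 18)
  23÷3 = 7 each, +1 to first 2
Round 2: Briarlake=20 Cedarfen=20 Juniper=16 → close Cedarfen (overflow 15)
  20÷2 = 10 each, +1 to first 0
Round 3: Briarlake=30 Juniper=26 → close Juniper (overflow 20)
  26÷1 = 26 each, +1 to first 0

Closure order: Ashgrove, Cedarfen, Juniper
Last habitat: Briarlake with 56 animals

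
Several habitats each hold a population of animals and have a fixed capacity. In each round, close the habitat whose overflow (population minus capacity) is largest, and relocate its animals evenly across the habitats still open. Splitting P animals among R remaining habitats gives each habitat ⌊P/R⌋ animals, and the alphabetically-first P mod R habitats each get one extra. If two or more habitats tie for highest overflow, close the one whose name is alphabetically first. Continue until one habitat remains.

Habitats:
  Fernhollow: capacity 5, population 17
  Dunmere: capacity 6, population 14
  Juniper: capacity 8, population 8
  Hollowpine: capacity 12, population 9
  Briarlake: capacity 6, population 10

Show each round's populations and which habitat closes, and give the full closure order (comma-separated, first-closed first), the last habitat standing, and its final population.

Round 1: Briarlake=10 Dunmere=14 Fernhollow=17 Hollowpine=9 Juniper=8 → close Fernhollow (overflow 12)
  17÷4 = 4 each, +1 to first 1
Round 2: Briarlake=15 Dunmere=18 Hollowpine=13 Juniper=12 → close Dunmere (overflow 12)
  18÷3 = 6 each, +1 to first 0
Round 3: Briarlake=21 Hollowpine=19 Juniper=18 → close Briarlake (overflow 15)
  21÷2 = 10 each, +1 to first 1
Round 4: Hollowpine=30 Juniper=28 → close Juniper (overflow 20)
  28÷1 = 28 each, +1 to first 0

Closure order: Fernhollow, Dunmere, Briarlake, Juniper
Last habitat: Hollowpine with 58 animals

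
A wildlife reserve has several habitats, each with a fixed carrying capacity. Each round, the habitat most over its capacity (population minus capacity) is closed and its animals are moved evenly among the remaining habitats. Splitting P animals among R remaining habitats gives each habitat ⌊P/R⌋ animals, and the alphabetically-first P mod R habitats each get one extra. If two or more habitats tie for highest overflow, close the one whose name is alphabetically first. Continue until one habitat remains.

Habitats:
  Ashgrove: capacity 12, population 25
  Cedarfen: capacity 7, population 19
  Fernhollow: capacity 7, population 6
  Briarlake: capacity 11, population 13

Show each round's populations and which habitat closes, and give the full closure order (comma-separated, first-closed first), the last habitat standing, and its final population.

Round 1: Ashgrove=25 Briarlake=13 Cedarfen=19 Fernhollow=6 → close Ashgrove (overflow 13)
  25÷3 = 8 each, +1 to first 1
Round 2: Briarlake=22 Cedarfen=27 Fernhollow=14 → close Cedarfen (overflow 20)
  27÷2 = 13 each, +1 to first 1
Round 3: Briarlake=36 Fernhollow=27 → close Briarlake (overflow 25)
  36÷1 = 36 each, +1 to first 0

Closure order: Ashgrove, Cedarfen, Briarlake
Last habitat: Fernhollow with 63 animals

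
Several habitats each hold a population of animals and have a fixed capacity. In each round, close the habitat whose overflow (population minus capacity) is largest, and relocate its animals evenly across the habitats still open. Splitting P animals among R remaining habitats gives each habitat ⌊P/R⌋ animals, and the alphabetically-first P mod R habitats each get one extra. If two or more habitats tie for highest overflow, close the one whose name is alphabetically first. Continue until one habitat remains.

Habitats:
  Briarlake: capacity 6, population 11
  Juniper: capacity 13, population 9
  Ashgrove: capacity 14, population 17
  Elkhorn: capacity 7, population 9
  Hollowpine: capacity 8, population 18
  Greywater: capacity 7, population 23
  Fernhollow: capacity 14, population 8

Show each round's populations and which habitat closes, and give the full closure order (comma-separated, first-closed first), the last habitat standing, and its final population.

Round 1: Ashgrove=17 Briarlake=11 Elkhorn=9 Fernhollow=8 Greywater=23 Hollowpine=18 Juniper=9 → close Greywater (overflow 16)
  23÷6 = 3 each, +1 to first 5
Round 2: Ashgrove=21 Briarlake=15 Elkhorn=13 Fernhollow=12 Hollowpine=22 Juniper=12 → close Hollowpine (overflow 14)
  22÷5 = 4 each, +1 to first 2
Round 3: Ashgrove=26 Briarlake=20 Elkhorn=17 Fernhollow=16 Juniper=16 → close Briarlake (overflow 14)
  20÷4 = 5 each, +1 to first 0
Round 4: Ashgrove=31 Elkhorn=22 Fernhollow=21 Juniper=21 → close Ashgrove (overflow 17)
  31÷3 = 10 each, +1 to first 1
Round 5: Elkhorn=33 Fernhollow=31 Juniper=31 → close Elkhorn (overflow 26)
  33÷2 = 16 each, +1 to first 1
Round 6: Fernhollow=48 Juniper=47 → close Fernhollow (overflow 34)
  48÷1 = 48 each, +1 to first 0

Closure order: Greywater, Hollowpine, Briarlake, Ashgrove, Elkhorn, Fernhollow
Last habitat: Juniper with 95 animals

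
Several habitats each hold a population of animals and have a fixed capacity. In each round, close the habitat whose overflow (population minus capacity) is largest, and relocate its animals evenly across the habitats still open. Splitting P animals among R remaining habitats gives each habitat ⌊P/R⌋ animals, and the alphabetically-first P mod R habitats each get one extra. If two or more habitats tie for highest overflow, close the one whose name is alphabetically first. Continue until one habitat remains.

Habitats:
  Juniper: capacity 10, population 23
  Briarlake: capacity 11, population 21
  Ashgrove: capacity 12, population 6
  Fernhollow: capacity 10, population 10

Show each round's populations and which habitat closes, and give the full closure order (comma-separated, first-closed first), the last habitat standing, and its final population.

Closure order: Juniper, Briarlake, Fernhollow
Last habitat: Ashgrove with 60 animals

Round 1: Ashgrove=6 Briarlake=21 Fernhollow=10 Juniper=23 → close Juniper (overflow 13)
  23÷3 = 7 each, +1 to first 2
Round 2: Ashgrove=14 Briarlake=29 Fernhollow=17 → close Briarlake (overflow 18)
  29÷2 = 14 each, +1 to first 1
Round 3: Ashgrove=29 Fernhollow=31 → close Fernhollow (overflow 21)
  31÷1 = 31 each, +1 to first 0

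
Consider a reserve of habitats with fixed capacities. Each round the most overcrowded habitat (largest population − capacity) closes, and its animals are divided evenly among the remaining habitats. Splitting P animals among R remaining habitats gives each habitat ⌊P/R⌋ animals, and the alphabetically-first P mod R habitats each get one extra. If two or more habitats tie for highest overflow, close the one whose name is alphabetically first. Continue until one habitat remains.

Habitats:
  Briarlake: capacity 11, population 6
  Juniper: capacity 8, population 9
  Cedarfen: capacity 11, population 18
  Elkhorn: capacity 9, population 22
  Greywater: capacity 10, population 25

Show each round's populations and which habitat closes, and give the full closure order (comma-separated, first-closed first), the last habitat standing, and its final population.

Round 1: Briarlake=6 Cedarfen=18 Elkhorn=22 Greywater=25 Juniper=9 → close Greywater (overflow 15)
  25÷4 = 6 each, +1 to first 1
Round 2: Briarlake=13 Cedarfen=24 Elkhorn=28 Juniper=15 → close Elkhorn (overflow 19)
  28÷3 = 9 each, +1 to first 1
Round 3: Briarlake=23 Cedarfen=33 Juniper=24 → close Cedarfen (overflow 22)
  33÷2 = 16 each, +1 to first 1
Round 4: Briarlake=40 Juniper=40 → close Juniper (overflow 32)
  40÷1 = 40 each, +1 to first 0

Closure order: Greywater, Elkhorn, Cedarfen, Juniper
Last habitat: Briarlake with 80 animals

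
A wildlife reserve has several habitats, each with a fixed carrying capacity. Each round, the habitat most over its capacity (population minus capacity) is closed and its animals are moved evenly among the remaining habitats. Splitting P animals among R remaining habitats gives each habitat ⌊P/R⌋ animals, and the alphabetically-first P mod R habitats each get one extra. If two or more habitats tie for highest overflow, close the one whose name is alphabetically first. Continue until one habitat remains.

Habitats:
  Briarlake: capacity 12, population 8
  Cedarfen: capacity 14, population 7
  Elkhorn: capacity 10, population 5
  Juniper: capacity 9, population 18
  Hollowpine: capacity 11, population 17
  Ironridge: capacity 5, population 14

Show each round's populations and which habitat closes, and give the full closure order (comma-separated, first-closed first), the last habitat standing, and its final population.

Round 1: Briarlake=8 Cedarfen=7 Elkhorn=5 Hollowpine=17 Ironridge=14 Juniper=18 → close Ironridge (overflow 9)
  14÷5 = 2 each, +1 to first 4
Round 2: Briarlake=11 Cedarfen=10 Elkhorn=8 Hollowpine=20 Juniper=20 → close Juniper (overflow 11)
  20÷4 = 5 each, +1 to first 0
Round 3: Briarlake=16 Cedarfen=15 Elkhorn=13 Hollowpine=25 → close Hollowpine (overflow 14)
  25÷3 = 8 each, +1 to first 1
Round 4: Briarlake=25 Cedarfen=23 Elkhorn=21 → close Briarlake (overflow 13)
  25÷2 = 12 each, +1 to first 1
Round 5: Cedarfen=36 Elkhorn=33 → close Elkhorn (overflow 23)
  33÷1 = 33 each, +1 to first 0

Closure order: Ironridge, Juniper, Hollowpine, Briarlake, Elkhorn
Last habitat: Cedarfen with 69 animals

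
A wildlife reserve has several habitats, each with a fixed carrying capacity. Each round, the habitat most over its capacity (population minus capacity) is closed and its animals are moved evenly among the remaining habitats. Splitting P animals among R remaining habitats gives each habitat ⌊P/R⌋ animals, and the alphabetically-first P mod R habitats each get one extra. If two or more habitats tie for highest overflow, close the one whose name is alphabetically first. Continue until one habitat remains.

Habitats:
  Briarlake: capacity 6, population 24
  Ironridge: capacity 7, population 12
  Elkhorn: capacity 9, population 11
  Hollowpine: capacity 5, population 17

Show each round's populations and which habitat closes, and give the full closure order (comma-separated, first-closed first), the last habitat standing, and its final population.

Round 1: Briarlake=24 Elkhorn=11 Hollowpine=17 Ironridge=12 → close Briarlake (overflow 18)
  24÷3 = 8 each, +1 to first 0
Round 2: Elkhorn=19 Hollowpine=25 Ironridge=20 → close Hollowpine (overflow 20)
  25÷2 = 12 each, +1 to first 1
Round 3: Elkhorn=32 Ironridge=32 → close Ironridge (overflow 25)
  32÷1 = 32 each, +1 to first 0

Closure order: Briarlake, Hollowpine, Ironridge
Last habitat: Elkhorn with 64 animals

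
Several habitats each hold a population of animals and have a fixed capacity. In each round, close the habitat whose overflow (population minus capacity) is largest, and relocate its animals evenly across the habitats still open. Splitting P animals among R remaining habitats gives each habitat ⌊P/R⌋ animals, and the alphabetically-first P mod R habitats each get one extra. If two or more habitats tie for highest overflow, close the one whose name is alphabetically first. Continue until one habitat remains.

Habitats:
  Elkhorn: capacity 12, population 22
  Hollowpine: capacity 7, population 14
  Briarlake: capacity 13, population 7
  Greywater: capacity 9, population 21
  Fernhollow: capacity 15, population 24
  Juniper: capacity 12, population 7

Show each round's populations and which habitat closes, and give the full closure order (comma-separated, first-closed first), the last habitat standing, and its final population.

Closure order: Greywater, Elkhorn, Fernhollow, Hollowpine, Briarlake
Last habitat: Juniper with 95 animals

Round 1: Briarlake=7 Elkhorn=22 Fernhollow=24 Greywater=21 Hollowpine=14 Juniper=7 → close Greywater (overflow 12)
  21÷5 = 4 each, +1 to first 1
Round 2: Briarlake=12 Elkhorn=26 Fernhollow=28 Hollowpine=18 Juniper=11 → close Elkhorn (overflow 14)
  26÷4 = 6 each, +1 to first 2
Round 3: Briarlake=19 Fernhollow=35 Hollowpine=24 Juniper=17 → close Fernhollow (overflow 20)
  35÷3 = 11 each, +1 to first 2
Round 4: Briarlake=31 Hollowpine=36 Juniper=28 → close Hollowpine (overflow 29)
  36÷2 = 18 each, +1 to first 0
Round 5: Briarlake=49 Juniper=46 → close Briarlake (overflow 36)
  49÷1 = 49 each, +1 to first 0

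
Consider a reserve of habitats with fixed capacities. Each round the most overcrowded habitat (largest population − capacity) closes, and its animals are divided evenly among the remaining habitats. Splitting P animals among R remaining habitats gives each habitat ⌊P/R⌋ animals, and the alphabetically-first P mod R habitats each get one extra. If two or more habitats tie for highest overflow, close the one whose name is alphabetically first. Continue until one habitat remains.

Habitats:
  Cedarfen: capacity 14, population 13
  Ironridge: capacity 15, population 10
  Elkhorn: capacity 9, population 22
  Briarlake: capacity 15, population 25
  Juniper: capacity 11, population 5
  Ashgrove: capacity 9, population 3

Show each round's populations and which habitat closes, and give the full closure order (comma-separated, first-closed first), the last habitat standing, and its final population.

Closure order: Elkhorn, Briarlake, Cedarfen, Ashgrove, Ironridge
Last habitat: Juniper with 78 animals

Round 1: Ashgrove=3 Briarlake=25 Cedarfen=13 Elkhorn=22 Ironridge=10 Juniper=5 → close Elkhorn (overflow 13)
  22÷5 = 4 each, +1 to first 2
Round 2: Ashgrove=8 Briarlake=30 Cedarfen=17 Ironridge=14 Juniper=9 → close Briarlake (overflow 15)
  30÷4 = 7 each, +1 to first 2
Round 3: Ashgrove=16 Cedarfen=25 Ironridge=21 Juniper=16 → close Cedarfen (overflow 11)
  25÷3 = 8 each, +1 to first 1
Round 4: Ashgrove=25 Ironridge=29 Juniper=24 → close Ashgrove (overflow 16)
  25÷2 = 12 each, +1 to first 1
Round 5: Ironridge=42 Juniper=36 → close Ironridge (overflow 27)
  42÷1 = 42 each, +1 to first 0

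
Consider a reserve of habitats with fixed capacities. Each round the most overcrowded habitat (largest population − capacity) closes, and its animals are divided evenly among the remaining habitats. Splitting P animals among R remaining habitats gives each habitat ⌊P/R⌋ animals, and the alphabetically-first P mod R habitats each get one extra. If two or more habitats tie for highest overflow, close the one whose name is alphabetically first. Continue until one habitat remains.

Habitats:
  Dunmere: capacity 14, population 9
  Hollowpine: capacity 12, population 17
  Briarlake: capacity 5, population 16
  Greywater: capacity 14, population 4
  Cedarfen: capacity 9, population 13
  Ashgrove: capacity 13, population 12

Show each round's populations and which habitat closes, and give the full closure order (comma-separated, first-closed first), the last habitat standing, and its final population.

Closure order: Briarlake, Hollowpine, Cedarfen, Ashgrove, Dunmere
Last habitat: Greywater with 71 animals

Round 1: Ashgrove=12 Briarlake=16 Cedarfen=13 Dunmere=9 Greywater=4 Hollowpine=17 → close Briarlake (overflow 11)
  16÷5 = 3 each, +1 to first 1
Round 2: Ashgrove=16 Cedarfen=16 Dunmere=12 Greywater=7 Hollowpine=20 → close Hollowpine (overflow 8)
  20÷4 = 5 each, +1 to first 0
Round 3: Ashgrove=21 Cedarfen=21 Dunmere=17 Greywater=12 → close Cedarfen (overflow 12)
  21÷3 = 7 each, +1 to first 0
Round 4: Ashgrove=28 Dunmere=24 Greywater=19 → close Ashgrove (overflow 15)
  28÷2 = 14 each, +1 to first 0
Round 5: Dunmere=38 Greywater=33 → close Dunmere (overflow 24)
  38÷1 = 38 each, +1 to first 0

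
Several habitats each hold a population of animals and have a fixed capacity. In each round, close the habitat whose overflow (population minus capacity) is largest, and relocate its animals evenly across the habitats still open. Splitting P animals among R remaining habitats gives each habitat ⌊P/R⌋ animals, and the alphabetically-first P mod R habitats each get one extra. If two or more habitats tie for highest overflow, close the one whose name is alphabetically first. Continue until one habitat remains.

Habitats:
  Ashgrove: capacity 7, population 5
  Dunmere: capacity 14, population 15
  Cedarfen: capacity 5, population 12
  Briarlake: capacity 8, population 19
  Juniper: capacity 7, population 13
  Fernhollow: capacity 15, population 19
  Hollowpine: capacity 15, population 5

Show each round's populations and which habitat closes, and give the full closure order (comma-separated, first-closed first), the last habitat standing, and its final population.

Round 1: Ashgrove=5 Briarlake=19 Cedarfen=12 Dunmere=15 Fernhollow=19 Hollowpine=5 Juniper=13 → close Briarlake (overflow 11)
  19÷6 = 3 each, +1 to first 1
Round 2: Ashgrove=9 Cedarfen=15 Dunmere=18 Fernhollow=22 Hollowpine=8 Juniper=16 → close Cedarfen (overflow 10)
  15÷5 = 3 each, +1 to first 0
Round 3: Ashgrove=12 Dunmere=21 Fernhollow=25 Hollowpine=11 Juniper=19 → close Juniper (overflow 12)
  19÷4 = 4 each, +1 to first 3
Round 4: Ashgrove=17 Dunmere=26 Fernhollow=30 Hollowpine=15 → close Fernhollow (overflow 15)
  30÷3 = 10 each, +1 to first 0
Round 5: Ashgrove=27 Dunmere=36 Hollowpine=25 → close Dunmere (overflow 22)
  36÷2 = 18 each, +1 to first 0
Round 6: Ashgrove=45 Hollowpine=43 → close Ashgrove (overflow 38)
  45÷1 = 45 each, +1 to first 0

Closure order: Briarlake, Cedarfen, Juniper, Fernhollow, Dunmere, Ashgrove
Last habitat: Hollowpine with 88 animals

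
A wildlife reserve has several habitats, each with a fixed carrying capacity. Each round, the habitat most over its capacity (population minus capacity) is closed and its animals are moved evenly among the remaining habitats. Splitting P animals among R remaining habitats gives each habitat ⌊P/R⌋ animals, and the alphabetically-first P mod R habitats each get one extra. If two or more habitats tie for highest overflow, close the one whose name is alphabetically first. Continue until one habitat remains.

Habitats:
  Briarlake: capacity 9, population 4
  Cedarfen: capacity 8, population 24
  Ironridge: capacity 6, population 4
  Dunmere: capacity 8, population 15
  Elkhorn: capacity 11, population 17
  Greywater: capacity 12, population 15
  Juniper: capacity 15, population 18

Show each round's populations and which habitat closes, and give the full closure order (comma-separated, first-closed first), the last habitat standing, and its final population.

Closure order: Cedarfen, Dunmere, Elkhorn, Greywater, Juniper, Ironridge
Last habitat: Briarlake with 97 animals

Round 1: Briarlake=4 Cedarfen=24 Dunmere=15 Elkhorn=17 Greywater=15 Ironridge=4 Juniper=18 → close Cedarfen (overflow 16)
  24÷6 = 4 each, +1 to first 0
Round 2: Briarlake=8 Dunmere=19 Elkhorn=21 Greywater=19 Ironridge=8 Juniper=22 → close Dunmere (overflow 11)
  19÷5 = 3 each, +1 to first 4
Round 3: Briarlake=12 Elkhorn=25 Greywater=23 Ironridge=12 Juniper=25 → close Elkhorn (overflow 14)
  25÷4 = 6 each, +1 to first 1
Round 4: Briarlake=19 Greywater=29 Ironridge=18 Juniper=31 → close Greywater (overflow 17)
  29÷3 = 9 each, +1 to first 2
Round 5: Briarlake=29 Ironridge=28 Juniper=40 → close Juniper (overflow 25)
  40÷2 = 20 each, +1 to first 0
Round 6: Briarlake=49 Ironridge=48 → close Ironridge (overflow 42)
  48÷1 = 48 each, +1 to first 0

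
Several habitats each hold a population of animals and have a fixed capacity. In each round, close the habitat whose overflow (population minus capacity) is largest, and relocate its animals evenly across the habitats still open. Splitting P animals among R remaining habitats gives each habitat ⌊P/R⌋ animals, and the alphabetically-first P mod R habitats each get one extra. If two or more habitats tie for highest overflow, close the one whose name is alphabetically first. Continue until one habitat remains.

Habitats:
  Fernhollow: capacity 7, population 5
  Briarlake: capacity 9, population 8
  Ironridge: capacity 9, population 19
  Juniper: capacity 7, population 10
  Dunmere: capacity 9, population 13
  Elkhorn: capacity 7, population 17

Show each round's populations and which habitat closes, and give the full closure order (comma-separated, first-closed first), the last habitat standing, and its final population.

Closure order: Elkhorn, Ironridge, Dunmere, Juniper, Briarlake
Last habitat: Fernhollow with 72 animals

Round 1: Briarlake=8 Dunmere=13 Elkhorn=17 Fernhollow=5 Ironridge=19 Juniper=10 → close Elkhorn (overflow 10)
  17÷5 = 3 each, +1 to first 2
Round 2: Briarlake=12 Dunmere=17 Fernhollow=8 Ironridge=22 Juniper=13 → close Ironridge (overflow 13)
  22÷4 = 5 each, +1 to first 2
Round 3: Briarlake=18 Dunmere=23 Fernhollow=13 Juniper=18 → close Dunmere (overflow 14)
  23÷3 = 7 each, +1 to first 2
Round 4: Briarlake=26 Fernhollow=21 Juniper=25 → close Juniper (overflow 18)
  25÷2 = 12 each, +1 to first 1
Round 5: Briarlake=39 Fernhollow=33 → close Briarlake (overflow 30)
  39÷1 = 39 each, +1 to first 0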